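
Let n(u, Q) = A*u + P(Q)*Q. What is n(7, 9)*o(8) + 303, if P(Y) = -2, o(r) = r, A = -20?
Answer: -961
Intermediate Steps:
n(u, Q) = -20*u - 2*Q
n(7, 9)*o(8) + 303 = (-20*7 - 2*9)*8 + 303 = (-140 - 18)*8 + 303 = -158*8 + 303 = -1264 + 303 = -961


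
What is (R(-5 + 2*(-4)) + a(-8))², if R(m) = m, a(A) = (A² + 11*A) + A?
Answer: 2025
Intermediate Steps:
a(A) = A² + 12*A
(R(-5 + 2*(-4)) + a(-8))² = ((-5 + 2*(-4)) - 8*(12 - 8))² = ((-5 - 8) - 8*4)² = (-13 - 32)² = (-45)² = 2025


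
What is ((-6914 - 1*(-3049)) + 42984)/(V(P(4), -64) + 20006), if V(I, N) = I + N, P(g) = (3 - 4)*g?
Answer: 39119/19938 ≈ 1.9620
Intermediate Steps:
P(g) = -g
((-6914 - 1*(-3049)) + 42984)/(V(P(4), -64) + 20006) = ((-6914 - 1*(-3049)) + 42984)/((-1*4 - 64) + 20006) = ((-6914 + 3049) + 42984)/((-4 - 64) + 20006) = (-3865 + 42984)/(-68 + 20006) = 39119/19938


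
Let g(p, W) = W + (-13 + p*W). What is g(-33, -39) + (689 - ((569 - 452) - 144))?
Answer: 1951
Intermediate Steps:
g(p, W) = -13 + W + W*p (g(p, W) = W + (-13 + W*p) = -13 + W + W*p)
g(-33, -39) + (689 - ((569 - 452) - 144)) = (-13 - 39 - 39*(-33)) + (689 - ((569 - 452) - 144)) = (-13 - 39 + 1287) + (689 - (117 - 144)) = 1235 + (689 - 1*(-27)) = 1235 + (689 + 27) = 1235 + 716 = 1951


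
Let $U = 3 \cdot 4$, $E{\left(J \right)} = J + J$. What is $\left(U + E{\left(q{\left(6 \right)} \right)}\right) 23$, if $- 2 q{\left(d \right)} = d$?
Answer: $138$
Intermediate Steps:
$q{\left(d \right)} = - \frac{d}{2}$
$E{\left(J \right)} = 2 J$
$U = 12$
$\left(U + E{\left(q{\left(6 \right)} \right)}\right) 23 = \left(12 + 2 \left(\left(- \frac{1}{2}\right) 6\right)\right) 23 = \left(12 + 2 \left(-3\right)\right) 23 = \left(12 - 6\right) 23 = 6 \cdot 23 = 138$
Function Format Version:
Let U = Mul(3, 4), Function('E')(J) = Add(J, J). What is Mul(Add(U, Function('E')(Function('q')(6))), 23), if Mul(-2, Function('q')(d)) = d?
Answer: 138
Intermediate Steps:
Function('q')(d) = Mul(Rational(-1, 2), d)
Function('E')(J) = Mul(2, J)
U = 12
Mul(Add(U, Function('E')(Function('q')(6))), 23) = Mul(Add(12, Mul(2, Mul(Rational(-1, 2), 6))), 23) = Mul(Add(12, Mul(2, -3)), 23) = Mul(Add(12, -6), 23) = Mul(6, 23) = 138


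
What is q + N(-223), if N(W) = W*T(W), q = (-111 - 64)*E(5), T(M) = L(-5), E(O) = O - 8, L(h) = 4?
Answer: -367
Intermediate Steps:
E(O) = -8 + O
T(M) = 4
q = 525 (q = (-111 - 64)*(-8 + 5) = -175*(-3) = 525)
N(W) = 4*W (N(W) = W*4 = 4*W)
q + N(-223) = 525 + 4*(-223) = 525 - 892 = -367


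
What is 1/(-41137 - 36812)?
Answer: -1/77949 ≈ -1.2829e-5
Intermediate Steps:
1/(-41137 - 36812) = 1/(-77949) = -1/77949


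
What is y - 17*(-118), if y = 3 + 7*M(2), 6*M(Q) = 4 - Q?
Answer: 6034/3 ≈ 2011.3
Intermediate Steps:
M(Q) = ⅔ - Q/6 (M(Q) = (4 - Q)/6 = ⅔ - Q/6)
y = 16/3 (y = 3 + 7*(⅔ - ⅙*2) = 3 + 7*(⅔ - ⅓) = 3 + 7*(⅓) = 3 + 7/3 = 16/3 ≈ 5.3333)
y - 17*(-118) = 16/3 - 17*(-118) = 16/3 + 2006 = 6034/3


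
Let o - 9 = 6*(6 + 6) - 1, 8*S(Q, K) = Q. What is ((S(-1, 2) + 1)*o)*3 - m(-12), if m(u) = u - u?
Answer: 210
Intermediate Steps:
S(Q, K) = Q/8
o = 80 (o = 9 + (6*(6 + 6) - 1) = 9 + (6*12 - 1) = 9 + (72 - 1) = 9 + 71 = 80)
m(u) = 0
((S(-1, 2) + 1)*o)*3 - m(-12) = (((⅛)*(-1) + 1)*80)*3 - 1*0 = ((-⅛ + 1)*80)*3 + 0 = ((7/8)*80)*3 + 0 = 70*3 + 0 = 210 + 0 = 210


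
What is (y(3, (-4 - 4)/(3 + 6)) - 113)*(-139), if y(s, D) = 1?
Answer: 15568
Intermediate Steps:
(y(3, (-4 - 4)/(3 + 6)) - 113)*(-139) = (1 - 113)*(-139) = -112*(-139) = 15568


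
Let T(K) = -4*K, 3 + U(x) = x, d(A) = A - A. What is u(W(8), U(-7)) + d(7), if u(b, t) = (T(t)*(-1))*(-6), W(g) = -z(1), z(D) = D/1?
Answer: 240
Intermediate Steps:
d(A) = 0
z(D) = D (z(D) = D*1 = D)
U(x) = -3 + x
W(g) = -1 (W(g) = -1*1 = -1)
u(b, t) = -24*t (u(b, t) = (-4*t*(-1))*(-6) = (4*t)*(-6) = -24*t)
u(W(8), U(-7)) + d(7) = -24*(-3 - 7) + 0 = -24*(-10) + 0 = 240 + 0 = 240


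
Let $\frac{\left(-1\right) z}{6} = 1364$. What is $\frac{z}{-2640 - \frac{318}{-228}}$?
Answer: $\frac{310992}{100267} \approx 3.1016$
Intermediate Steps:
$z = -8184$ ($z = \left(-6\right) 1364 = -8184$)
$\frac{z}{-2640 - \frac{318}{-228}} = \frac{1}{-2640 - \frac{318}{-228}} \left(-8184\right) = \frac{1}{-2640 - - \frac{53}{38}} \left(-8184\right) = \frac{1}{-2640 + \frac{53}{38}} \left(-8184\right) = \frac{1}{- \frac{100267}{38}} \left(-8184\right) = \left(- \frac{38}{100267}\right) \left(-8184\right) = \frac{310992}{100267}$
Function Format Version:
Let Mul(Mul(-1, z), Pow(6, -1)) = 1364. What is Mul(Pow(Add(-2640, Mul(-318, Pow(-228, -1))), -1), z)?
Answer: Rational(310992, 100267) ≈ 3.1016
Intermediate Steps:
z = -8184 (z = Mul(-6, 1364) = -8184)
Mul(Pow(Add(-2640, Mul(-318, Pow(-228, -1))), -1), z) = Mul(Pow(Add(-2640, Mul(-318, Pow(-228, -1))), -1), -8184) = Mul(Pow(Add(-2640, Mul(-318, Rational(-1, 228))), -1), -8184) = Mul(Pow(Add(-2640, Rational(53, 38)), -1), -8184) = Mul(Pow(Rational(-100267, 38), -1), -8184) = Mul(Rational(-38, 100267), -8184) = Rational(310992, 100267)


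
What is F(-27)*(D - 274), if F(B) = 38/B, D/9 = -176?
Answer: 70604/27 ≈ 2615.0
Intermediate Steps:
D = -1584 (D = 9*(-176) = -1584)
F(-27)*(D - 274) = (38/(-27))*(-1584 - 274) = (38*(-1/27))*(-1858) = -38/27*(-1858) = 70604/27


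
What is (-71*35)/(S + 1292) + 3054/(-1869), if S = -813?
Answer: -2035777/298417 ≈ -6.8219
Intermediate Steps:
(-71*35)/(S + 1292) + 3054/(-1869) = (-71*35)/(-813 + 1292) + 3054/(-1869) = -2485/479 + 3054*(-1/1869) = -2485*1/479 - 1018/623 = -2485/479 - 1018/623 = -2035777/298417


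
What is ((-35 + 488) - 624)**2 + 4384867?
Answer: 4414108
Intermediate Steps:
((-35 + 488) - 624)**2 + 4384867 = (453 - 624)**2 + 4384867 = (-171)**2 + 4384867 = 29241 + 4384867 = 4414108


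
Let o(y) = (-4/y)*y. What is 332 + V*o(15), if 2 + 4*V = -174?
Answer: 508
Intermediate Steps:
V = -44 (V = -½ + (¼)*(-174) = -½ - 87/2 = -44)
o(y) = -4 (o(y) = (-4/y)*y = -4)
332 + V*o(15) = 332 - 44*(-4) = 332 + 176 = 508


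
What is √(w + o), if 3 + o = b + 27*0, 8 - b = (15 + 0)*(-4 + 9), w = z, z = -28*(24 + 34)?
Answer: 11*I*√14 ≈ 41.158*I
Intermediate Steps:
z = -1624 (z = -28*58 = -1624)
w = -1624
b = -67 (b = 8 - (15 + 0)*(-4 + 9) = 8 - 15*5 = 8 - 1*75 = 8 - 75 = -67)
o = -70 (o = -3 + (-67 + 27*0) = -3 + (-67 + 0) = -3 - 67 = -70)
√(w + o) = √(-1624 - 70) = √(-1694) = 11*I*√14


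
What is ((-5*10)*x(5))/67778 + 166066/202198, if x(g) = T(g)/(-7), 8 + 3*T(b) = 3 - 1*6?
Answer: 59064209852/71949024231 ≈ 0.82092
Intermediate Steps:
T(b) = -11/3 (T(b) = -8/3 + (3 - 1*6)/3 = -8/3 + (3 - 6)/3 = -8/3 + (1/3)*(-3) = -8/3 - 1 = -11/3)
x(g) = 11/21 (x(g) = -11/3/(-7) = -11/3*(-1/7) = 11/21)
((-5*10)*x(5))/67778 + 166066/202198 = (-5*10*(11/21))/67778 + 166066/202198 = -50*11/21*(1/67778) + 166066*(1/202198) = -550/21*1/67778 + 83033/101099 = -275/711669 + 83033/101099 = 59064209852/71949024231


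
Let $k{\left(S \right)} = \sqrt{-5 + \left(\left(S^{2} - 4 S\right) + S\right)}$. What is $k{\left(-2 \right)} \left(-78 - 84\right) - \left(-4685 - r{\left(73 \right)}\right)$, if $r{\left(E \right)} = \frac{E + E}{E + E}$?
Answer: $4686 - 162 \sqrt{5} \approx 4323.8$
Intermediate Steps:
$r{\left(E \right)} = 1$ ($r{\left(E \right)} = \frac{2 E}{2 E} = 2 E \frac{1}{2 E} = 1$)
$k{\left(S \right)} = \sqrt{-5 + S^{2} - 3 S}$ ($k{\left(S \right)} = \sqrt{-5 + \left(S^{2} - 3 S\right)} = \sqrt{-5 + S^{2} - 3 S}$)
$k{\left(-2 \right)} \left(-78 - 84\right) - \left(-4685 - r{\left(73 \right)}\right) = \sqrt{-5 + \left(-2\right)^{2} - -6} \left(-78 - 84\right) - \left(-4685 - 1\right) = \sqrt{-5 + 4 + 6} \left(-162\right) - \left(-4685 - 1\right) = \sqrt{5} \left(-162\right) - -4686 = - 162 \sqrt{5} + 4686 = 4686 - 162 \sqrt{5}$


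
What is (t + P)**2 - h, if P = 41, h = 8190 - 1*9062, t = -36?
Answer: 897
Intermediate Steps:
h = -872 (h = 8190 - 9062 = -872)
(t + P)**2 - h = (-36 + 41)**2 - 1*(-872) = 5**2 + 872 = 25 + 872 = 897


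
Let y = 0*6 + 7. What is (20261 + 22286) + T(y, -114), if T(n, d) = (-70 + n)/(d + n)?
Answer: 4552592/107 ≈ 42548.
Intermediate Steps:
y = 7 (y = 0 + 7 = 7)
T(n, d) = (-70 + n)/(d + n)
(20261 + 22286) + T(y, -114) = (20261 + 22286) + (-70 + 7)/(-114 + 7) = 42547 - 63/(-107) = 42547 - 1/107*(-63) = 42547 + 63/107 = 4552592/107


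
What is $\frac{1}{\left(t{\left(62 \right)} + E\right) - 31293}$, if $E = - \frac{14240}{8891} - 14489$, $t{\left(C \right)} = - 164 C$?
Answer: $- \frac{8891}{497465690} \approx -1.7873 \cdot 10^{-5}$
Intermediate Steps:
$E = - \frac{128835939}{8891}$ ($E = \left(-14240\right) \frac{1}{8891} - 14489 = - \frac{14240}{8891} - 14489 = - \frac{128835939}{8891} \approx -14491.0$)
$\frac{1}{\left(t{\left(62 \right)} + E\right) - 31293} = \frac{1}{\left(\left(-164\right) 62 - \frac{128835939}{8891}\right) - 31293} = \frac{1}{\left(-10168 - \frac{128835939}{8891}\right) - 31293} = \frac{1}{- \frac{219239627}{8891} - 31293} = \frac{1}{- \frac{497465690}{8891}} = - \frac{8891}{497465690}$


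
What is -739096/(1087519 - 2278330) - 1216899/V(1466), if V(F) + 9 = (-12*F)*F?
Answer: 6836764867555/10236957994497 ≈ 0.66785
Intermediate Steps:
V(F) = -9 - 12*F² (V(F) = -9 + (-12*F)*F = -9 - 12*F²)
-739096/(1087519 - 2278330) - 1216899/V(1466) = -739096/(1087519 - 2278330) - 1216899/(-9 - 12*1466²) = -739096/(-1190811) - 1216899/(-9 - 12*2149156) = -739096*(-1/1190811) - 1216899/(-9 - 25789872) = 739096/1190811 - 1216899/(-25789881) = 739096/1190811 - 1216899*(-1/25789881) = 739096/1190811 + 405633/8596627 = 6836764867555/10236957994497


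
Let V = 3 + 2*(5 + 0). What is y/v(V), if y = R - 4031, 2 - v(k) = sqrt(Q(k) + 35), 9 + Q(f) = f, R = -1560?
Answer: 11182/35 + 5591*sqrt(39)/35 ≈ 1317.1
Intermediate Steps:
Q(f) = -9 + f
V = 13 (V = 3 + 2*5 = 3 + 10 = 13)
v(k) = 2 - sqrt(26 + k) (v(k) = 2 - sqrt((-9 + k) + 35) = 2 - sqrt(26 + k))
y = -5591 (y = -1560 - 4031 = -5591)
y/v(V) = -5591/(2 - sqrt(26 + 13)) = -5591/(2 - sqrt(39))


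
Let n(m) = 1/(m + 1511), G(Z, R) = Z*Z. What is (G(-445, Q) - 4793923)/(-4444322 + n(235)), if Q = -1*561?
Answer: 8024437908/7759786211 ≈ 1.0341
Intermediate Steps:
Q = -561
G(Z, R) = Z**2
n(m) = 1/(1511 + m)
(G(-445, Q) - 4793923)/(-4444322 + n(235)) = ((-445)**2 - 4793923)/(-4444322 + 1/(1511 + 235)) = (198025 - 4793923)/(-4444322 + 1/1746) = -4595898/(-4444322 + 1/1746) = -4595898/(-7759786211/1746) = -4595898*(-1746/7759786211) = 8024437908/7759786211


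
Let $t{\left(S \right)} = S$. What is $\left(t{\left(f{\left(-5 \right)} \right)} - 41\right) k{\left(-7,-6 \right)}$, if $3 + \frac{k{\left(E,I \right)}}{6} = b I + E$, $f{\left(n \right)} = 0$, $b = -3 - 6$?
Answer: $-10824$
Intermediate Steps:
$b = -9$ ($b = -3 - 6 = -9$)
$k{\left(E,I \right)} = -18 - 54 I + 6 E$ ($k{\left(E,I \right)} = -18 + 6 \left(- 9 I + E\right) = -18 + 6 \left(E - 9 I\right) = -18 + \left(- 54 I + 6 E\right) = -18 - 54 I + 6 E$)
$\left(t{\left(f{\left(-5 \right)} \right)} - 41\right) k{\left(-7,-6 \right)} = \left(0 - 41\right) \left(-18 - -324 + 6 \left(-7\right)\right) = - 41 \left(-18 + 324 - 42\right) = \left(-41\right) 264 = -10824$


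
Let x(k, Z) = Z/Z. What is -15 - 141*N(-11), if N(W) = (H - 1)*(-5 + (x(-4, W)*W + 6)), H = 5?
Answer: 5625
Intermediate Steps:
x(k, Z) = 1
N(W) = 4 + 4*W (N(W) = (5 - 1)*(-5 + (1*W + 6)) = 4*(-5 + (W + 6)) = 4*(-5 + (6 + W)) = 4*(1 + W) = 4 + 4*W)
-15 - 141*N(-11) = -15 - 141*(4 + 4*(-11)) = -15 - 141*(4 - 44) = -15 - 141*(-40) = -15 + 5640 = 5625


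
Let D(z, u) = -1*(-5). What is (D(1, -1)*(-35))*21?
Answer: -3675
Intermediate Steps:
D(z, u) = 5
(D(1, -1)*(-35))*21 = (5*(-35))*21 = -175*21 = -3675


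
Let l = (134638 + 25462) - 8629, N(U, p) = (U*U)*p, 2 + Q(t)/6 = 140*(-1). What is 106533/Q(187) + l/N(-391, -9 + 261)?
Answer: -85503387148/683836713 ≈ -125.03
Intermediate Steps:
Q(t) = -852 (Q(t) = -12 + 6*(140*(-1)) = -12 + 6*(-140) = -12 - 840 = -852)
N(U, p) = p*U² (N(U, p) = U²*p = p*U²)
l = 151471 (l = 160100 - 8629 = 151471)
106533/Q(187) + l/N(-391, -9 + 261) = 106533/(-852) + 151471/(((-9 + 261)*(-391)²)) = 106533*(-1/852) + 151471/((252*152881)) = -35511/284 + 151471/38526012 = -85503387148/683836713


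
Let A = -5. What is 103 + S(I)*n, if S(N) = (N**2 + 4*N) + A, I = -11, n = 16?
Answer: 1255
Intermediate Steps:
S(N) = -5 + N**2 + 4*N (S(N) = (N**2 + 4*N) - 5 = -5 + N**2 + 4*N)
103 + S(I)*n = 103 + (-5 + (-11)**2 + 4*(-11))*16 = 103 + (-5 + 121 - 44)*16 = 103 + 72*16 = 103 + 1152 = 1255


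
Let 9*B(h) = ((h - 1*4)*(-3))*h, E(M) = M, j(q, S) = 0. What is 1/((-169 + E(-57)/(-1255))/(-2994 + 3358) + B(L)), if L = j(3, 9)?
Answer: -228410/106019 ≈ -2.1544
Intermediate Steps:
L = 0
B(h) = h*(12 - 3*h)/9 (B(h) = (((h - 1*4)*(-3))*h)/9 = (((h - 4)*(-3))*h)/9 = (((-4 + h)*(-3))*h)/9 = ((12 - 3*h)*h)/9 = (h*(12 - 3*h))/9 = h*(12 - 3*h)/9)
1/((-169 + E(-57)/(-1255))/(-2994 + 3358) + B(L)) = 1/((-169 - 57/(-1255))/(-2994 + 3358) + (1/3)*0*(4 - 1*0)) = 1/((-169 - 57*(-1/1255))/364 + (1/3)*0*(4 + 0)) = 1/((-169 + 57/1255)*(1/364) + (1/3)*0*4) = 1/(-212038/1255*1/364 + 0) = 1/(-106019/228410 + 0) = 1/(-106019/228410) = -228410/106019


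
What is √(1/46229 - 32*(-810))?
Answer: √55394161876949/46229 ≈ 161.00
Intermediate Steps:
√(1/46229 - 32*(-810)) = √(1/46229 + 25920) = √(1198255681/46229) = √55394161876949/46229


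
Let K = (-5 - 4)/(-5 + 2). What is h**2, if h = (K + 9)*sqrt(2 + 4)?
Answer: 864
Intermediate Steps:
K = 3 (K = -9/(-3) = -9*(-1/3) = 3)
h = 12*sqrt(6) (h = (3 + 9)*sqrt(2 + 4) = 12*sqrt(6) ≈ 29.394)
h**2 = (12*sqrt(6))**2 = 864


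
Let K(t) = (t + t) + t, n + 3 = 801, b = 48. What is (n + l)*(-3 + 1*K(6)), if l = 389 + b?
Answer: 18525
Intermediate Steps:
n = 798 (n = -3 + 801 = 798)
K(t) = 3*t (K(t) = 2*t + t = 3*t)
l = 437 (l = 389 + 48 = 437)
(n + l)*(-3 + 1*K(6)) = (798 + 437)*(-3 + 1*(3*6)) = 1235*(-3 + 1*18) = 1235*(-3 + 18) = 1235*15 = 18525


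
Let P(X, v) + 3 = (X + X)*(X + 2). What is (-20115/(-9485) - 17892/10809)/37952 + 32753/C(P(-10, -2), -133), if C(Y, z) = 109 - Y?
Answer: -177001155031291/259397783232 ≈ -682.35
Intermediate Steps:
P(X, v) = -3 + 2*X*(2 + X) (P(X, v) = -3 + (X + X)*(X + 2) = -3 + (2*X)*(2 + X) = -3 + 2*X*(2 + X))
(-20115/(-9485) - 17892/10809)/37952 + 32753/C(P(-10, -2), -133) = (-20115/(-9485) - 17892/10809)/37952 + 32753/(109 - (-3 + 2*(-10)² + 4*(-10))) = (-20115*(-1/9485) - 17892*1/10809)*(1/37952) + 32753/(109 - (-3 + 2*100 - 40)) = (4023/1897 - 1988/1201)*(1/37952) + 32753/(109 - (-3 + 200 - 40)) = (1060387/2278297)*(1/37952) + 32753/(109 - 1*157) = 1060387/86465927744 + 32753/(109 - 157) = 1060387/86465927744 + 32753/(-48) = 1060387/86465927744 + 32753*(-1/48) = 1060387/86465927744 - 32753/48 = -177001155031291/259397783232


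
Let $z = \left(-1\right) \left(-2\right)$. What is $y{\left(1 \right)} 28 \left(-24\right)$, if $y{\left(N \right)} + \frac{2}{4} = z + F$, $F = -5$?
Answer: $2352$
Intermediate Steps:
$z = 2$
$y{\left(N \right)} = - \frac{7}{2}$ ($y{\left(N \right)} = - \frac{1}{2} + \left(2 - 5\right) = - \frac{1}{2} - 3 = - \frac{7}{2}$)
$y{\left(1 \right)} 28 \left(-24\right) = \left(- \frac{7}{2}\right) 28 \left(-24\right) = \left(-98\right) \left(-24\right) = 2352$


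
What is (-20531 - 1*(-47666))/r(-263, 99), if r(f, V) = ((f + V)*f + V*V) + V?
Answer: 27135/53032 ≈ 0.51167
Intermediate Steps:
r(f, V) = V + V**2 + f*(V + f) (r(f, V) = ((V + f)*f + V**2) + V = (f*(V + f) + V**2) + V = (V**2 + f*(V + f)) + V = V + V**2 + f*(V + f))
(-20531 - 1*(-47666))/r(-263, 99) = (-20531 - 1*(-47666))/(99 + 99**2 + (-263)**2 + 99*(-263)) = (-20531 + 47666)/(99 + 9801 + 69169 - 26037) = 27135/53032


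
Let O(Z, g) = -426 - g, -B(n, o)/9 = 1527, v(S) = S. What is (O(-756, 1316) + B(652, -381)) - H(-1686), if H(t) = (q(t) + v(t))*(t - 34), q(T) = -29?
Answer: -2965285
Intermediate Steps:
B(n, o) = -13743 (B(n, o) = -9*1527 = -13743)
H(t) = (-34 + t)*(-29 + t) (H(t) = (-29 + t)*(t - 34) = (-29 + t)*(-34 + t) = (-34 + t)*(-29 + t))
(O(-756, 1316) + B(652, -381)) - H(-1686) = ((-426 - 1*1316) - 13743) - (986 + (-1686)² - 63*(-1686)) = ((-426 - 1316) - 13743) - (986 + 2842596 + 106218) = (-1742 - 13743) - 1*2949800 = -15485 - 2949800 = -2965285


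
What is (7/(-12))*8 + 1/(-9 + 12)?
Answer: -13/3 ≈ -4.3333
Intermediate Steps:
(7/(-12))*8 + 1/(-9 + 12) = (7*(-1/12))*8 + 1/3 = -7/12*8 + ⅓ = -14/3 + ⅓ = -13/3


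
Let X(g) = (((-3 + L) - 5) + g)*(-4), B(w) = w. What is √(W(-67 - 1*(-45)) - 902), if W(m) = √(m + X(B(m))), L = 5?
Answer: √(-902 + √78) ≈ 29.886*I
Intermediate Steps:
X(g) = 12 - 4*g (X(g) = (((-3 + 5) - 5) + g)*(-4) = ((2 - 5) + g)*(-4) = (-3 + g)*(-4) = 12 - 4*g)
W(m) = √(12 - 3*m) (W(m) = √(m + (12 - 4*m)) = √(12 - 3*m))
√(W(-67 - 1*(-45)) - 902) = √(√(12 - 3*(-67 - 1*(-45))) - 902) = √(√(12 - 3*(-67 + 45)) - 902) = √(√(12 - 3*(-22)) - 902) = √(√(12 + 66) - 902) = √(√78 - 902) = √(-902 + √78)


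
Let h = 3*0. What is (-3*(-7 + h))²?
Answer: 441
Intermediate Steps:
h = 0
(-3*(-7 + h))² = (-3*(-7 + 0))² = (-3*(-7))² = 21² = 441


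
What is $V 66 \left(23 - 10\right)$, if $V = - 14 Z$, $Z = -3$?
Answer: $36036$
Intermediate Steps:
$V = 42$ ($V = \left(-14\right) \left(-3\right) = 42$)
$V 66 \left(23 - 10\right) = 42 \cdot 66 \left(23 - 10\right) = 2772 \cdot 13 = 36036$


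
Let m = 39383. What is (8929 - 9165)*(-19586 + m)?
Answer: -4672092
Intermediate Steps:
(8929 - 9165)*(-19586 + m) = (8929 - 9165)*(-19586 + 39383) = -236*19797 = -4672092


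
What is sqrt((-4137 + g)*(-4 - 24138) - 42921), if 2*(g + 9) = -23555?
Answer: 2*sqrt(96095554) ≈ 19606.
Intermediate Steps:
g = -23573/2 (g = -9 + (1/2)*(-23555) = -9 - 23555/2 = -23573/2 ≈ -11787.)
sqrt((-4137 + g)*(-4 - 24138) - 42921) = sqrt((-4137 - 23573/2)*(-4 - 24138) - 42921) = sqrt(-31847/2*(-24142) - 42921) = sqrt(384425137 - 42921) = sqrt(384382216) = 2*sqrt(96095554)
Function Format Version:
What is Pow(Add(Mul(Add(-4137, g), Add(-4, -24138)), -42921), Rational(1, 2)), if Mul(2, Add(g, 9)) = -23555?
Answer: Mul(2, Pow(96095554, Rational(1, 2))) ≈ 19606.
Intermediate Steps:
g = Rational(-23573, 2) (g = Add(-9, Mul(Rational(1, 2), -23555)) = Add(-9, Rational(-23555, 2)) = Rational(-23573, 2) ≈ -11787.)
Pow(Add(Mul(Add(-4137, g), Add(-4, -24138)), -42921), Rational(1, 2)) = Pow(Add(Mul(Add(-4137, Rational(-23573, 2)), Add(-4, -24138)), -42921), Rational(1, 2)) = Pow(Add(Mul(Rational(-31847, 2), -24142), -42921), Rational(1, 2)) = Pow(Add(384425137, -42921), Rational(1, 2)) = Pow(384382216, Rational(1, 2)) = Mul(2, Pow(96095554, Rational(1, 2)))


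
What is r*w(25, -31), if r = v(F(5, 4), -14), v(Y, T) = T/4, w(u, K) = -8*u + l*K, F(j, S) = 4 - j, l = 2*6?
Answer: 2002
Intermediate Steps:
l = 12
w(u, K) = -8*u + 12*K
v(Y, T) = T/4 (v(Y, T) = T*(1/4) = T/4)
r = -7/2 (r = (1/4)*(-14) = -7/2 ≈ -3.5000)
r*w(25, -31) = -7*(-8*25 + 12*(-31))/2 = -7*(-200 - 372)/2 = -7/2*(-572) = 2002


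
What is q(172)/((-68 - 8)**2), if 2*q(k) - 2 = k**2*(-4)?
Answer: -59167/5776 ≈ -10.244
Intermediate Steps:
q(k) = 1 - 2*k**2 (q(k) = 1 + (k**2*(-4))/2 = 1 + (-4*k**2)/2 = 1 - 2*k**2)
q(172)/((-68 - 8)**2) = (1 - 2*172**2)/((-68 - 8)**2) = (1 - 2*29584)/((-76)**2) = (1 - 59168)/5776 = -59167*1/5776 = -59167/5776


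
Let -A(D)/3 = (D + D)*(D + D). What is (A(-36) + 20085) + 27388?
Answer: 31921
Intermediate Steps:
A(D) = -12*D**2 (A(D) = -3*(D + D)*(D + D) = -3*2*D*2*D = -12*D**2)
(A(-36) + 20085) + 27388 = (-12*(-36)**2 + 20085) + 27388 = (-12*1296 + 20085) + 27388 = (-15552 + 20085) + 27388 = 4533 + 27388 = 31921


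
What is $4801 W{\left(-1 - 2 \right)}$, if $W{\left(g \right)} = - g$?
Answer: $14403$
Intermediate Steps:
$4801 W{\left(-1 - 2 \right)} = 4801 \left(- (-1 - 2)\right) = 4801 \left(\left(-1\right) \left(-3\right)\right) = 4801 \cdot 3 = 14403$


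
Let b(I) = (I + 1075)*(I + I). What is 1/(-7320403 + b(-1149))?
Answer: -1/7150351 ≈ -1.3985e-7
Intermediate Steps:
b(I) = 2*I*(1075 + I) (b(I) = (1075 + I)*(2*I) = 2*I*(1075 + I))
1/(-7320403 + b(-1149)) = 1/(-7320403 + 2*(-1149)*(1075 - 1149)) = 1/(-7320403 + 2*(-1149)*(-74)) = 1/(-7320403 + 170052) = 1/(-7150351) = -1/7150351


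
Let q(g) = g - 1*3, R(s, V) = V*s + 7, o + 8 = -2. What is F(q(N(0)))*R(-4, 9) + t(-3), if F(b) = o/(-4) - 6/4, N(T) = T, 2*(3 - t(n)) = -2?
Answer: -25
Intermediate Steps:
t(n) = 4 (t(n) = 3 - ½*(-2) = 3 + 1 = 4)
o = -10 (o = -8 - 2 = -10)
R(s, V) = 7 + V*s
q(g) = -3 + g (q(g) = g - 3 = -3 + g)
F(b) = 1 (F(b) = -10/(-4) - 6/4 = -10*(-¼) - 6*¼ = 5/2 - 3/2 = 1)
F(q(N(0)))*R(-4, 9) + t(-3) = 1*(7 + 9*(-4)) + 4 = 1*(7 - 36) + 4 = 1*(-29) + 4 = -29 + 4 = -25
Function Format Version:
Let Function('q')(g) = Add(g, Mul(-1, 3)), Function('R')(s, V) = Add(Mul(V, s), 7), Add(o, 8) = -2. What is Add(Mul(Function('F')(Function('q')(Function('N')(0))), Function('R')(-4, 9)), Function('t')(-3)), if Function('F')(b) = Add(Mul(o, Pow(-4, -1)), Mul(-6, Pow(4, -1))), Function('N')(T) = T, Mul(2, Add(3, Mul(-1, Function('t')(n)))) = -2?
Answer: -25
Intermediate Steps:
Function('t')(n) = 4 (Function('t')(n) = Add(3, Mul(Rational(-1, 2), -2)) = Add(3, 1) = 4)
o = -10 (o = Add(-8, -2) = -10)
Function('R')(s, V) = Add(7, Mul(V, s))
Function('q')(g) = Add(-3, g) (Function('q')(g) = Add(g, -3) = Add(-3, g))
Function('F')(b) = 1 (Function('F')(b) = Add(Mul(-10, Pow(-4, -1)), Mul(-6, Pow(4, -1))) = Add(Mul(-10, Rational(-1, 4)), Mul(-6, Rational(1, 4))) = Add(Rational(5, 2), Rational(-3, 2)) = 1)
Add(Mul(Function('F')(Function('q')(Function('N')(0))), Function('R')(-4, 9)), Function('t')(-3)) = Add(Mul(1, Add(7, Mul(9, -4))), 4) = Add(Mul(1, Add(7, -36)), 4) = Add(Mul(1, -29), 4) = Add(-29, 4) = -25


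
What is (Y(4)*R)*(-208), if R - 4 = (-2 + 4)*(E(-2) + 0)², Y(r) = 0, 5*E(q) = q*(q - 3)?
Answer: 0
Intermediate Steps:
E(q) = q*(-3 + q)/5 (E(q) = (q*(q - 3))/5 = (q*(-3 + q))/5 = q*(-3 + q)/5)
R = 12 (R = 4 + (-2 + 4)*((⅕)*(-2)*(-3 - 2) + 0)² = 4 + 2*((⅕)*(-2)*(-5) + 0)² = 4 + 2*(2 + 0)² = 4 + 2*2² = 4 + 2*4 = 4 + 8 = 12)
(Y(4)*R)*(-208) = (0*12)*(-208) = 0*(-208) = 0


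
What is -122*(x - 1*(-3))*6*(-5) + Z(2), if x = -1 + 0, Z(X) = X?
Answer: 7322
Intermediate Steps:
x = -1
-122*(x - 1*(-3))*6*(-5) + Z(2) = -122*(-1 - 1*(-3))*6*(-5) + 2 = -122*(-1 + 3)*6*(-5) + 2 = -122*2*6*(-5) + 2 = -1464*(-5) + 2 = -122*(-60) + 2 = 7320 + 2 = 7322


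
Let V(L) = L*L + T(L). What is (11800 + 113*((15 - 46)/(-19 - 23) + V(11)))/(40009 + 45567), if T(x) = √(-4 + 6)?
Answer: 1073369/3594192 + 113*√2/85576 ≈ 0.30051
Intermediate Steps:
T(x) = √2
V(L) = √2 + L² (V(L) = L*L + √2 = L² + √2 = √2 + L²)
(11800 + 113*((15 - 46)/(-19 - 23) + V(11)))/(40009 + 45567) = (11800 + 113*((15 - 46)/(-19 - 23) + (√2 + 11²)))/(40009 + 45567) = (11800 + 113*(-31/(-42) + (√2 + 121)))/85576 = (11800 + 113*(-31*(-1/42) + (121 + √2)))*(1/85576) = (11800 + 113*(31/42 + (121 + √2)))*(1/85576) = (11800 + 113*(5113/42 + √2))*(1/85576) = (11800 + (577769/42 + 113*√2))*(1/85576) = (1073369/42 + 113*√2)*(1/85576) = 1073369/3594192 + 113*√2/85576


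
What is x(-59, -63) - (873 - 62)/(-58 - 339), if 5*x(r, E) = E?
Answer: -20956/1985 ≈ -10.557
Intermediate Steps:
x(r, E) = E/5
x(-59, -63) - (873 - 62)/(-58 - 339) = (⅕)*(-63) - (873 - 62)/(-58 - 339) = -63/5 - 811/(-397) = -63/5 - 811*(-1)/397 = -63/5 - 1*(-811/397) = -63/5 + 811/397 = -20956/1985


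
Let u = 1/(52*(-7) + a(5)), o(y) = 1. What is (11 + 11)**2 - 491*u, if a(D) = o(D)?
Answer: 176183/363 ≈ 485.35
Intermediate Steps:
a(D) = 1
u = -1/363 (u = 1/(52*(-7) + 1) = 1/(-364 + 1) = 1/(-363) = -1/363 ≈ -0.0027548)
(11 + 11)**2 - 491*u = (11 + 11)**2 - 491*(-1/363) = 22**2 + 491/363 = 484 + 491/363 = 176183/363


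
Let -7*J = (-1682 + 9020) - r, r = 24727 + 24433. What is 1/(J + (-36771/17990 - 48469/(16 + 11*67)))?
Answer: 13546470/80034706747 ≈ 0.00016926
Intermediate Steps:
r = 49160
J = 41822/7 (J = -((-1682 + 9020) - 1*49160)/7 = -(7338 - 49160)/7 = -⅐*(-41822) = 41822/7 ≈ 5974.6)
1/(J + (-36771/17990 - 48469/(16 + 11*67))) = 1/(41822/7 + (-36771/17990 - 48469/(16 + 11*67))) = 1/(41822/7 + (-36771*1/17990 - 48469/(16 + 737))) = 1/(41822/7 + (-5253/2570 - 48469/753)) = 1/(41822/7 - 128520839/1935210) = 1/(80034706747/13546470) = 13546470/80034706747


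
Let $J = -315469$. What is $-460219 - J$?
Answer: $-144750$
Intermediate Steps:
$-460219 - J = -460219 - -315469 = -460219 + 315469 = -144750$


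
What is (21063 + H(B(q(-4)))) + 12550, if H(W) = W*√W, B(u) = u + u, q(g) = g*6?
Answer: 33613 - 192*I*√3 ≈ 33613.0 - 332.55*I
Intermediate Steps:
q(g) = 6*g
B(u) = 2*u
H(W) = W^(3/2)
(21063 + H(B(q(-4)))) + 12550 = (21063 + (2*(6*(-4)))^(3/2)) + 12550 = (21063 + (2*(-24))^(3/2)) + 12550 = (21063 + (-48)^(3/2)) + 12550 = (21063 - 192*I*√3) + 12550 = 33613 - 192*I*√3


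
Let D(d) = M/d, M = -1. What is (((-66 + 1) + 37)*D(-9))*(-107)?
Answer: 2996/9 ≈ 332.89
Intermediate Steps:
D(d) = -1/d
(((-66 + 1) + 37)*D(-9))*(-107) = (((-66 + 1) + 37)*(-1/(-9)))*(-107) = ((-65 + 37)*(-1*(-1/9)))*(-107) = -28*1/9*(-107) = -28/9*(-107) = 2996/9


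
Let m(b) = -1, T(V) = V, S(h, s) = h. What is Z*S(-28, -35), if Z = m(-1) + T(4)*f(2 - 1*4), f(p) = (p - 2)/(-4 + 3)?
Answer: -420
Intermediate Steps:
f(p) = 2 - p (f(p) = (-2 + p)/(-1) = (-2 + p)*(-1) = 2 - p)
Z = 15 (Z = -1 + 4*(2 - (2 - 1*4)) = -1 + 4*(2 - (2 - 4)) = -1 + 4*(2 - 1*(-2)) = -1 + 4*(2 + 2) = -1 + 4*4 = -1 + 16 = 15)
Z*S(-28, -35) = 15*(-28) = -420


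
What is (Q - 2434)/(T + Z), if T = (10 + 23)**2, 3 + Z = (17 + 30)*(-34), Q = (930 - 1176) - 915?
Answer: 3595/512 ≈ 7.0215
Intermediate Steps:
Q = -1161 (Q = -246 - 915 = -1161)
Z = -1601 (Z = -3 + (17 + 30)*(-34) = -3 + 47*(-34) = -3 - 1598 = -1601)
T = 1089 (T = 33**2 = 1089)
(Q - 2434)/(T + Z) = (-1161 - 2434)/(1089 - 1601) = -3595/(-512) = -3595*(-1/512) = 3595/512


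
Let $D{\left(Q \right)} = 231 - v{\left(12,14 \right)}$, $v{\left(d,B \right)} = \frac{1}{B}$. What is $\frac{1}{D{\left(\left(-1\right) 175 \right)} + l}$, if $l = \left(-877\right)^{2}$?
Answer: $\frac{14}{10771039} \approx 1.2998 \cdot 10^{-6}$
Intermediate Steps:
$l = 769129$
$D{\left(Q \right)} = \frac{3233}{14}$ ($D{\left(Q \right)} = 231 - \frac{1}{14} = \frac{3233}{14}$)
$\frac{1}{D{\left(\left(-1\right) 175 \right)} + l} = \frac{1}{\frac{3233}{14} + 769129} = \frac{1}{\frac{10771039}{14}} = \frac{14}{10771039}$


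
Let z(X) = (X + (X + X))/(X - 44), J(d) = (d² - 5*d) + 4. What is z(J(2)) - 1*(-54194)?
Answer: 1246465/23 ≈ 54194.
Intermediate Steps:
J(d) = 4 + d² - 5*d
z(X) = 3*X/(-44 + X) (z(X) = (X + 2*X)/(-44 + X) = (3*X)/(-44 + X) = 3*X/(-44 + X))
z(J(2)) - 1*(-54194) = 3*(4 + 2² - 5*2)/(-44 + (4 + 2² - 5*2)) - 1*(-54194) = 3*(4 + 4 - 10)/(-44 + (4 + 4 - 10)) + 54194 = 3*(-2)/(-44 - 2) + 54194 = 3*(-2)/(-46) + 54194 = 3*(-2)*(-1/46) + 54194 = 3/23 + 54194 = 1246465/23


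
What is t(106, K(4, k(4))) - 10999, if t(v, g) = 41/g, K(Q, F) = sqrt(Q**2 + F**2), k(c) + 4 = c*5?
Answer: -10999 + 41*sqrt(17)/68 ≈ -10997.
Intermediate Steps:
k(c) = -4 + 5*c (k(c) = -4 + c*5 = -4 + 5*c)
K(Q, F) = sqrt(F**2 + Q**2)
t(106, K(4, k(4))) - 10999 = 41/(sqrt((-4 + 5*4)**2 + 4**2)) - 10999 = 41/(sqrt((-4 + 20)**2 + 16)) - 10999 = 41/(sqrt(16**2 + 16)) - 10999 = 41/(sqrt(256 + 16)) - 10999 = 41/(sqrt(272)) - 10999 = 41/((4*sqrt(17))) - 10999 = 41*(sqrt(17)/68) - 10999 = 41*sqrt(17)/68 - 10999 = -10999 + 41*sqrt(17)/68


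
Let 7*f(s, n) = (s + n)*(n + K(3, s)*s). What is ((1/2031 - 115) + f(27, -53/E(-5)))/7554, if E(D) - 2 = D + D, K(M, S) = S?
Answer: 3110568343/6873293952 ≈ 0.45256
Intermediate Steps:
E(D) = 2 + 2*D (E(D) = 2 + (D + D) = 2 + 2*D)
f(s, n) = (n + s)*(n + s²)/7 (f(s, n) = ((s + n)*(n + s*s))/7 = ((n + s)*(n + s²))/7 = (n + s)*(n + s²)/7)
((1/2031 - 115) + f(27, -53/E(-5)))/7554 = ((1/2031 - 115) + ((-53/(2 + 2*(-5)))²/7 + (⅐)*27³ + (⅐)*(-53/(2 + 2*(-5)))*27 + (⅐)*(-53/(2 + 2*(-5)))*27²))/7554 = ((1/2031 - 115) + ((-53/(2 - 10))²/7 + (⅐)*19683 + (⅐)*(-53/(2 - 10))*27 + (⅐)*(-53/(2 - 10))*729))*(1/7554) = (-233564/2031 + ((-53/(-8))²/7 + 19683/7 + (⅐)*(-53/(-8))*27 + (⅐)*(-53/(-8))*729))*(1/7554) = (-233564/2031 + ((-53*(-⅛))²/7 + 19683/7 + (⅐)*(-53*(-⅛))*27 + (⅐)*(-53*(-⅛))*729))*(1/7554) = (-233564/2031 + ((53/8)²/7 + 19683/7 + (⅐)*(53/8)*27 + (⅐)*(53/8)*729))*(1/7554) = (-233564/2031 + ((⅐)*(2809/64) + 19683/7 + 1431/56 + 38637/56))*(1/7554) = (-233564/2031 + (2809/448 + 19683/7 + 1431/56 + 38637/56))*(1/7554) = (-233564/2031 + 1583065/448)*(1/7554) = (3110568343/909888)*(1/7554) = 3110568343/6873293952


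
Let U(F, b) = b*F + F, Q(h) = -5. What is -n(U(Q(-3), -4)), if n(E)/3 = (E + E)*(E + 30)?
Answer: -4050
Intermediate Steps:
U(F, b) = F + F*b (U(F, b) = F*b + F = F + F*b)
n(E) = 6*E*(30 + E) (n(E) = 3*((E + E)*(E + 30)) = 3*((2*E)*(30 + E)) = 3*(2*E*(30 + E)) = 6*E*(30 + E))
-n(U(Q(-3), -4)) = -6*(-5*(1 - 4))*(30 - 5*(1 - 4)) = -6*(-5*(-3))*(30 - 5*(-3)) = -6*15*(30 + 15) = -6*15*45 = -1*4050 = -4050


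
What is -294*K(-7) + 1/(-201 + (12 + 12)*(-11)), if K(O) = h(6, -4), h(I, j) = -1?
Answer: 136709/465 ≈ 294.00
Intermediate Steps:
K(O) = -1
-294*K(-7) + 1/(-201 + (12 + 12)*(-11)) = -294*(-1) + 1/(-201 + (12 + 12)*(-11)) = 294 + 1/(-201 + 24*(-11)) = 294 + 1/(-201 - 264) = 294 + 1/(-465) = 294 - 1/465 = 136709/465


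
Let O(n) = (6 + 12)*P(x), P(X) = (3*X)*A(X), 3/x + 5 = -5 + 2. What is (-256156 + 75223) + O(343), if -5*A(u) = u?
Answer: -28949523/160 ≈ -1.8093e+5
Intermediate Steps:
A(u) = -u/5
x = -3/8 (x = 3/(-5 + (-5 + 2)) = 3/(-5 - 3) = 3/(-8) = 3*(-⅛) = -3/8 ≈ -0.37500)
P(X) = -3*X²/5 (P(X) = (3*X)*(-X/5) = -3*X²/5)
O(n) = -243/160 (O(n) = (6 + 12)*(-3*(-3/8)²/5) = 18*(-⅗*9/64) = 18*(-27/320) = -243/160)
(-256156 + 75223) + O(343) = (-256156 + 75223) - 243/160 = -180933 - 243/160 = -28949523/160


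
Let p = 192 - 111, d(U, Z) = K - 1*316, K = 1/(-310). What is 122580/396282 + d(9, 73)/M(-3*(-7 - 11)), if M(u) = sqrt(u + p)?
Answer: 20430/66047 - 97961*sqrt(15)/13950 ≈ -26.888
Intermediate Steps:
K = -1/310 ≈ -0.0032258
d(U, Z) = -97961/310 (d(U, Z) = -1/310 - 1*316 = -1/310 - 316 = -97961/310)
p = 81
M(u) = sqrt(81 + u) (M(u) = sqrt(u + 81) = sqrt(81 + u))
122580/396282 + d(9, 73)/M(-3*(-7 - 11)) = 122580/396282 - 97961/(310*sqrt(81 - 3*(-7 - 11))) = 122580*(1/396282) - 97961/(310*sqrt(81 - 3*(-18))) = 20430/66047 - 97961/(310*sqrt(81 + 54)) = 20430/66047 - 97961*sqrt(15)/45/310 = 20430/66047 - 97961*sqrt(15)/13950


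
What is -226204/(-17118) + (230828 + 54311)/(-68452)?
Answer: 5301553403/585880668 ≈ 9.0489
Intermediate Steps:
-226204/(-17118) + (230828 + 54311)/(-68452) = -226204*(-1/17118) + 285139*(-1/68452) = 113102/8559 - 285139/68452 = 5301553403/585880668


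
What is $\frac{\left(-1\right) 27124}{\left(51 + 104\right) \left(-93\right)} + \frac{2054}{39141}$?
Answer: $\frac{363756298}{188072505} \approx 1.9341$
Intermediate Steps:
$\frac{\left(-1\right) 27124}{\left(51 + 104\right) \left(-93\right)} + \frac{2054}{39141} = - \frac{27124}{155 \left(-93\right)} + 2054 \cdot \frac{1}{39141} = - \frac{27124}{-14415} + \frac{2054}{39141} = \left(-27124\right) \left(- \frac{1}{14415}\right) + \frac{2054}{39141} = \frac{27124}{14415} + \frac{2054}{39141} = \frac{363756298}{188072505}$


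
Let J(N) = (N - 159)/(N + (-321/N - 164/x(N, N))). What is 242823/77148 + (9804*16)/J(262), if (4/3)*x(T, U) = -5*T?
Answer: 689469374155669/1734929940 ≈ 3.9740e+5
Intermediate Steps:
x(T, U) = -15*T/4 (x(T, U) = 3*(-5*T)/4 = -15*T/4)
J(N) = (-159 + N)/(N - 4159/(15*N)) (J(N) = (N - 159)/(N + (-321/N - 164*(-4/(15*N)))) = (-159 + N)/(N + (-321/N - (-656)/(15*N))) = (-159 + N)/(N + (-321/N + 656/(15*N))) = (-159 + N)/(N - 4159/(15*N)))
242823/77148 + (9804*16)/J(262) = 242823/77148 + (9804*16)/((15*262*(-159 + 262)/(-4159 + 15*262**2))) = 242823*(1/77148) + 156864/((15*262*103/(-4159 + 15*68644))) = 80941/25716 + 156864/((15*262*103/(-4159 + 1029660))) = 80941/25716 + 156864/((15*262*103/1025501)) = 80941/25716 + 156864/((15*262*(1/1025501)*103)) = 80941/25716 + 156864/(404790/1025501) = 80941/25716 + 156864*(1025501/404790) = 80941/25716 + 26810698144/67465 = 689469374155669/1734929940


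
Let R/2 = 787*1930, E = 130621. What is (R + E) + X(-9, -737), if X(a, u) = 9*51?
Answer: 3168900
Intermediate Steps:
X(a, u) = 459
R = 3037820 (R = 2*(787*1930) = 2*1518910 = 3037820)
(R + E) + X(-9, -737) = (3037820 + 130621) + 459 = 3168441 + 459 = 3168900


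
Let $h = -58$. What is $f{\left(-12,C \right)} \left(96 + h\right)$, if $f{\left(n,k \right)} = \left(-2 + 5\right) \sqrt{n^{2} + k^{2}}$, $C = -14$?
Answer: $228 \sqrt{85} \approx 2102.1$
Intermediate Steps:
$f{\left(n,k \right)} = 3 \sqrt{k^{2} + n^{2}}$
$f{\left(-12,C \right)} \left(96 + h\right) = 3 \sqrt{\left(-14\right)^{2} + \left(-12\right)^{2}} \left(96 - 58\right) = 3 \sqrt{196 + 144} \cdot 38 = 3 \sqrt{340} \cdot 38 = 3 \cdot 2 \sqrt{85} \cdot 38 = 6 \sqrt{85} \cdot 38 = 228 \sqrt{85}$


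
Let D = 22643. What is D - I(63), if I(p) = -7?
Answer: 22650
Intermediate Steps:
D - I(63) = 22643 - 1*(-7) = 22643 + 7 = 22650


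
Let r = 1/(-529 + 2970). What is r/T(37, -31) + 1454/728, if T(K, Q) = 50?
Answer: 44365357/22213100 ≈ 1.9973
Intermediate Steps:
r = 1/2441 ≈ 0.00040967
r/T(37, -31) + 1454/728 = (1/2441)/50 + 1454/728 = (1/2441)*(1/50) + 1454*(1/728) = 1/122050 + 727/364 = 44365357/22213100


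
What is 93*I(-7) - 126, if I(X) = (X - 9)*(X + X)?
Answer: 20706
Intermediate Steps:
I(X) = 2*X*(-9 + X) (I(X) = (-9 + X)*(2*X) = 2*X*(-9 + X))
93*I(-7) - 126 = 93*(2*(-7)*(-9 - 7)) - 126 = 93*(2*(-7)*(-16)) - 126 = 93*224 - 126 = 20832 - 126 = 20706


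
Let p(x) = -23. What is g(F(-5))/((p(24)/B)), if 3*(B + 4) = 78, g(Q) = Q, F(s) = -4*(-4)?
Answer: -352/23 ≈ -15.304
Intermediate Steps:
F(s) = 16
B = 22 (B = -4 + (⅓)*78 = -4 + 26 = 22)
g(F(-5))/((p(24)/B)) = 16/((-23/22)) = 16/((-23*1/22)) = 16/(-23/22) = 16*(-22/23) = -352/23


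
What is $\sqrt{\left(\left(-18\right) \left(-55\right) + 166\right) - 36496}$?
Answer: $2 i \sqrt{8835} \approx 187.99 i$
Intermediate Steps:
$\sqrt{\left(\left(-18\right) \left(-55\right) + 166\right) - 36496} = \sqrt{\left(990 + 166\right) - 36496} = \sqrt{1156 - 36496} = \sqrt{-35340} = 2 i \sqrt{8835}$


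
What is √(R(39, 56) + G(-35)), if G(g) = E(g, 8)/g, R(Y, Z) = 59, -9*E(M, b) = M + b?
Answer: √72170/35 ≈ 7.6756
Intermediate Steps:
E(M, b) = -M/9 - b/9 (E(M, b) = -(M + b)/9 = -M/9 - b/9)
G(g) = (-8/9 - g/9)/g (G(g) = (-g/9 - ⅑*8)/g = (-g/9 - 8/9)/g = (-8/9 - g/9)/g)
√(R(39, 56) + G(-35)) = √(59 + (⅑)*(-8 - 1*(-35))/(-35)) = √(59 + (⅑)*(-1/35)*(-8 + 35)) = √(59 + (⅑)*(-1/35)*27) = √(59 - 3/35) = √(2062/35) = √72170/35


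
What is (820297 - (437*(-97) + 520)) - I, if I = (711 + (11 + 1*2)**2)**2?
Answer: 87766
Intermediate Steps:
I = 774400 (I = (711 + (11 + 2)**2)**2 = (711 + 13**2)**2 = (711 + 169)**2 = 880**2 = 774400)
(820297 - (437*(-97) + 520)) - I = (820297 - (437*(-97) + 520)) - 1*774400 = (820297 - (-42389 + 520)) - 774400 = (820297 - 1*(-41869)) - 774400 = (820297 + 41869) - 774400 = 862166 - 774400 = 87766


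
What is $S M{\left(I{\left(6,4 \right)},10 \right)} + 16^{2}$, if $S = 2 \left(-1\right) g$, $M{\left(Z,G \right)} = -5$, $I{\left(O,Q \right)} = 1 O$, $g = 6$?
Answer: $316$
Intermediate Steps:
$I{\left(O,Q \right)} = O$
$S = -12$ ($S = 2 \left(-1\right) 6 = \left(-2\right) 6 = -12$)
$S M{\left(I{\left(6,4 \right)},10 \right)} + 16^{2} = \left(-12\right) \left(-5\right) + 16^{2} = 60 + 256 = 316$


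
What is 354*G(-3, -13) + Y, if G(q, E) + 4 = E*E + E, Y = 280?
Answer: 54088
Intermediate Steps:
G(q, E) = -4 + E + E² (G(q, E) = -4 + (E*E + E) = -4 + (E² + E) = -4 + (E + E²) = -4 + E + E²)
354*G(-3, -13) + Y = 354*(-4 - 13 + (-13)²) + 280 = 354*(-4 - 13 + 169) + 280 = 354*152 + 280 = 53808 + 280 = 54088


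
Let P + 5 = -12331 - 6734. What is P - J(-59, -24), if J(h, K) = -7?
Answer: -19063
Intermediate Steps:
P = -19070 (P = -5 + (-12331 - 6734) = -5 - 19065 = -19070)
P - J(-59, -24) = -19070 - 1*(-7) = -19070 + 7 = -19063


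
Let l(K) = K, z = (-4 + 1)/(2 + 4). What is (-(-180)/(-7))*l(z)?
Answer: 90/7 ≈ 12.857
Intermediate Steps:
z = -½ (z = -3/6 = -3*⅙ = -½ ≈ -0.50000)
(-(-180)/(-7))*l(z) = -(-180)/(-7)*(-½) = -(-180)*(-1)/7*(-½) = -12*15/7*(-½) = -180/7*(-½) = 90/7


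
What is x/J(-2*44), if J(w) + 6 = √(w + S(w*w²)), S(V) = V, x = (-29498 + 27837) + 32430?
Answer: -92307/340798 - 30769*I*√170390/340798 ≈ -0.27086 - 37.268*I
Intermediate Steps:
x = 30769 (x = -1661 + 32430 = 30769)
J(w) = -6 + √(w + w³) (J(w) = -6 + √(w + w*w²) = -6 + √(w + w³))
x/J(-2*44) = 30769/(-6 + √(-2*44 + (-2*44)³)) = 30769/(-6 + √(-88 + (-88)³)) = 30769/(-6 + √(-88 - 681472)) = 30769/(-6 + √(-681560)) = 30769/(-6 + 2*I*√170390)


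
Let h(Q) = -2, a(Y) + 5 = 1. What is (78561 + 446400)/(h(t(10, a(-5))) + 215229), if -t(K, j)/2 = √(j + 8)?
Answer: 524961/215227 ≈ 2.4391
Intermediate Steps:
a(Y) = -4 (a(Y) = -5 + 1 = -4)
t(K, j) = -2*√(8 + j) (t(K, j) = -2*√(j + 8) = -2*√(8 + j))
(78561 + 446400)/(h(t(10, a(-5))) + 215229) = (78561 + 446400)/(-2 + 215229) = 524961/215227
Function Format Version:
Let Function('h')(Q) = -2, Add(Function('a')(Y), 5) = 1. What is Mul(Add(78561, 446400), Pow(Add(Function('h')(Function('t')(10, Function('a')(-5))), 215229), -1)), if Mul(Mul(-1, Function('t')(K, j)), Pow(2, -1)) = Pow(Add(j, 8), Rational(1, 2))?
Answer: Rational(524961, 215227) ≈ 2.4391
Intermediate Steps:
Function('a')(Y) = -4 (Function('a')(Y) = Add(-5, 1) = -4)
Function('t')(K, j) = Mul(-2, Pow(Add(8, j), Rational(1, 2))) (Function('t')(K, j) = Mul(-2, Pow(Add(j, 8), Rational(1, 2))) = Mul(-2, Pow(Add(8, j), Rational(1, 2))))
Mul(Add(78561, 446400), Pow(Add(Function('h')(Function('t')(10, Function('a')(-5))), 215229), -1)) = Mul(Add(78561, 446400), Pow(Add(-2, 215229), -1)) = Mul(524961, Pow(215227, -1)) = Mul(524961, Rational(1, 215227)) = Rational(524961, 215227)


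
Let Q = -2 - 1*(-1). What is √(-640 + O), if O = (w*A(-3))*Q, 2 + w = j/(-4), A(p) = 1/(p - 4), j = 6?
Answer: I*√2562/2 ≈ 25.308*I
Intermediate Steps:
A(p) = 1/(-4 + p)
Q = -1 (Q = -2 + 1 = -1)
w = -7/2 (w = -2 + 6/(-4) = -2 + 6*(-¼) = -2 - 3/2 = -7/2 ≈ -3.5000)
O = -½ (O = -7/(2*(-4 - 3))*(-1) = -7/2/(-7)*(-1) = -7/2*(-⅐)*(-1) = (½)*(-1) = -½ ≈ -0.50000)
√(-640 + O) = √(-640 - ½) = √(-1281/2) = I*√2562/2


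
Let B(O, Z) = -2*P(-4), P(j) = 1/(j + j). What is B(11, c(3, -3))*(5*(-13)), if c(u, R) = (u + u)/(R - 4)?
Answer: -65/4 ≈ -16.250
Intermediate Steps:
c(u, R) = 2*u/(-4 + R) (c(u, R) = (2*u)/(-4 + R) = 2*u/(-4 + R))
P(j) = 1/(2*j)
B(O, Z) = ¼ (B(O, Z) = -1/(-4) = -(-1)/4 = -2*(-⅛) = ¼)
B(11, c(3, -3))*(5*(-13)) = (5*(-13))/4 = (¼)*(-65) = -65/4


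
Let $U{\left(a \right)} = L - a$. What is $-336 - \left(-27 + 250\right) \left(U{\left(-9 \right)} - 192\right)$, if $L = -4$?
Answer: $41365$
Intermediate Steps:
$U{\left(a \right)} = -4 - a$
$-336 - \left(-27 + 250\right) \left(U{\left(-9 \right)} - 192\right) = -336 - \left(-27 + 250\right) \left(\left(-4 - -9\right) - 192\right) = -336 - 223 \left(\left(-4 + 9\right) - 192\right) = -336 - 223 \left(5 - 192\right) = -336 - 223 \left(-187\right) = -336 - -41701 = -336 + 41701 = 41365$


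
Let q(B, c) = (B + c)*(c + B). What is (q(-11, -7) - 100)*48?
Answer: 10752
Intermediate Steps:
q(B, c) = (B + c)² (q(B, c) = (B + c)*(B + c) = (B + c)²)
(q(-11, -7) - 100)*48 = ((-11 - 7)² - 100)*48 = ((-18)² - 100)*48 = (324 - 100)*48 = 224*48 = 10752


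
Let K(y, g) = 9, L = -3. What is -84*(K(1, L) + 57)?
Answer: -5544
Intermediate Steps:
-84*(K(1, L) + 57) = -84*(9 + 57) = -84*66 = -5544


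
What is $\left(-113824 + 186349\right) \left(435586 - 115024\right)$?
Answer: $23248759050$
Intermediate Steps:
$\left(-113824 + 186349\right) \left(435586 - 115024\right) = 72525 \cdot 320562 = 23248759050$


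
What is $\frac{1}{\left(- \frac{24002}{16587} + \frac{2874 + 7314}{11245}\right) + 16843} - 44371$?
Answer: $- \frac{139390128484713166}{3141469172911} \approx -44371.0$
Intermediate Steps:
$\frac{1}{\left(- \frac{24002}{16587} + \frac{2874 + 7314}{11245}\right) + 16843} - 44371 = \frac{1}{\left(\left(-24002\right) \frac{1}{16587} + 10188 \cdot \frac{1}{11245}\right) + 16843} - 44371 = \frac{1}{\left(- \frac{24002}{16587} + \frac{10188}{11245}\right) + 16843} - 44371 = \frac{1}{- \frac{100914134}{186520815} + 16843} - 44371 = \frac{1}{\frac{3141469172911}{186520815}} - 44371 = \frac{186520815}{3141469172911} - 44371 = - \frac{139390128484713166}{3141469172911}$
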